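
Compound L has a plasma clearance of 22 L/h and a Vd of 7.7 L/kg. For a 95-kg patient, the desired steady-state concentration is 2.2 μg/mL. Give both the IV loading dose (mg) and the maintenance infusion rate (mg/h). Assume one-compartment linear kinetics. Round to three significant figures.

Vd = 7.7 L/kg × 95 kg = 731.5 L
Loading: fill Vd to C_target → 731.5 L × 2.2 mg/L = 1609 mg
Maintenance: replace elimination → rate = CL × Css = 22.00 × 2.2 = 48.40 mg/h

(a) 1610 mg; (b) 48.4 mg/h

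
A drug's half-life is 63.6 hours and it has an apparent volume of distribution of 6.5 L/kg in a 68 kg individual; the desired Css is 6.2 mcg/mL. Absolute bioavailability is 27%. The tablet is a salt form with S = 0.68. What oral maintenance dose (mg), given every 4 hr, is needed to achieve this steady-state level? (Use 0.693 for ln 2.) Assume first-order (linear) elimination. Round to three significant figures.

Vd = 6.5 L/kg × 68 kg = 442.0 L
k = 0.693/63.6 = 0.01090 h⁻¹, so CL = k·Vd = 0.01090 × 442.0 = 4.818 L/h
D = CL × Css × τ / F / S = 4.818 × 6.2 × 4 / 0.27 / 0.68 = 650.8 mg

651 mg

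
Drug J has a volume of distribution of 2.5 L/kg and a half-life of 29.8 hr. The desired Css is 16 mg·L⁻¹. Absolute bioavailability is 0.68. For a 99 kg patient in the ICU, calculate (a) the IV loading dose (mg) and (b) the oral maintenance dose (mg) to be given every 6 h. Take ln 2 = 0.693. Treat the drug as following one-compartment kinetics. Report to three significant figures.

Vd = 2.5 L/kg × 99 kg = 247.5 L
LD = Vd × C = 247.5 × 16 = 3960 mg
CL = 0.693 × Vd / t½ = 0.693 × 247.5 / 29.8 = 5.756 L/h
D = CL × Css × τ / F = 5.756 × 16 × 6 / 0.68 = 812.6 mg

(a) 3960 mg; (b) 813 mg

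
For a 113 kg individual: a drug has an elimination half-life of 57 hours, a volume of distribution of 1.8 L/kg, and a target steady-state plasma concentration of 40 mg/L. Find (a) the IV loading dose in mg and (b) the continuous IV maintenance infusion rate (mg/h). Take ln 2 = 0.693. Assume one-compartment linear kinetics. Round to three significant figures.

(a) 8140 mg; (b) 98.9 mg/h

Total Vd = 1.8 × 113 = 203.4 L
LD = Vd × C = 203.4 × 40 = 8136 mg
CL = 0.693 × Vd / t½ = 0.693 × 203.4 / 57 = 2.473 L/h
Infusion rate = CL × Css = 2.473 × 40 = 98.92 mg/h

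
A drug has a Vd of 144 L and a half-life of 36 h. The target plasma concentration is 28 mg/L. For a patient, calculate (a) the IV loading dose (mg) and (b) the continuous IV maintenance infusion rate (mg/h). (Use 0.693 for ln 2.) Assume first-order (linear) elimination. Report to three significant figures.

LD = Vd × C = 144.0 × 28 = 4032 mg
CL = 0.693 × Vd / t½ = 0.693 × 144.0 / 36 = 2.772 L/h
Infusion rate = CL × Css = 2.772 × 28 = 77.62 mg/h

(a) 4030 mg; (b) 77.6 mg/h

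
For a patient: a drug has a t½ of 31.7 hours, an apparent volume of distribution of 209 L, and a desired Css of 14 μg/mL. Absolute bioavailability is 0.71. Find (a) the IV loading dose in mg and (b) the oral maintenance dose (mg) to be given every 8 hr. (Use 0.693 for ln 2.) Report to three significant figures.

LD = Vd × C = 209.0 × 14 = 2926 mg
CL = 0.693 × Vd / t½ = 0.693 × 209.0 / 31.7 = 4.569 L/h
D = CL × Css × τ / F = 4.569 × 14 × 8 / 0.71 = 720.7 mg

(a) 2930 mg; (b) 721 mg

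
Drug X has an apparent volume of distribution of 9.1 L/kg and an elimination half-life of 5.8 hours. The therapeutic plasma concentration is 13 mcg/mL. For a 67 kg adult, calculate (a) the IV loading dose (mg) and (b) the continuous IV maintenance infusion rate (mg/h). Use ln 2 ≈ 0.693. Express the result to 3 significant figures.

(a) 7930 mg; (b) 947 mg/h

Vd = 9.1 L/kg × 67 kg = 609.7 L
LD = Vd × C = 609.7 × 13 = 7926 mg
CL = 0.693 × Vd / t½ = 0.693 × 609.7 / 5.8 = 72.85 L/h
Infusion rate = CL × Css = 72.85 × 13 = 947.1 mg/h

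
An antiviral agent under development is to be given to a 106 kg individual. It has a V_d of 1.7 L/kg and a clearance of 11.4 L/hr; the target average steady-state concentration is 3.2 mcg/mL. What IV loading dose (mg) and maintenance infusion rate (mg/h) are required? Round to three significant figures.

Total Vd = 1.7 × 106 = 180.2 L
Loading: fill Vd to C_target → 180.2 L × 3.2 mg/L = 576.6 mg
Maintenance: replace elimination → rate = CL × Css = 11.40 × 3.2 = 36.48 mg/h

(a) 577 mg; (b) 36.5 mg/h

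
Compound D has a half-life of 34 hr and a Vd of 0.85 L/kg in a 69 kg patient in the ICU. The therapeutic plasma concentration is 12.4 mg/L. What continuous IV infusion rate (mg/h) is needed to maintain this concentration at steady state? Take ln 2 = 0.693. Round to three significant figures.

Total Vd = 0.85 × 69 = 58.65 L
k = 0.693/34 = 0.02038 h⁻¹, so CL = k·Vd = 0.02038 × 58.65 = 1.195 L/h
Infusion rate = CL × Css = 1.195 × 12.4 = 14.82 mg/h

14.8 mg/h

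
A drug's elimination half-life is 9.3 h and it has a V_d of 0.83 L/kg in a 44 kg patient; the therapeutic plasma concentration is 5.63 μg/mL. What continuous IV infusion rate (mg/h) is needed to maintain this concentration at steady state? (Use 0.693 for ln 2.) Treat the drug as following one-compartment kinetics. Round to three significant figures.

Vd(total) = 44 kg × 0.83 L/kg = 36.52 L
CL = 0.693 × Vd / t½ = 0.693 × 36.52 / 9.3 = 2.721 L/h
Infusion rate = CL × Css = 2.721 × 5.63 = 15.32 mg/h

15.3 mg/h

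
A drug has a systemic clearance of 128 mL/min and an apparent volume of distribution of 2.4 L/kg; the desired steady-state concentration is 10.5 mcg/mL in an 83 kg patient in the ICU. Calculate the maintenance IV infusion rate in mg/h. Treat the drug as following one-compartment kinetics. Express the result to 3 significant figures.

80.6 mg/h

Convert clearance: 128 mL/min × 60 min/h ÷ 1000 mL/L = 7.680 L/h
Infusion rate = CL · Css = 7.680 L/h × 10.5 mg/L = 80.64 mg/h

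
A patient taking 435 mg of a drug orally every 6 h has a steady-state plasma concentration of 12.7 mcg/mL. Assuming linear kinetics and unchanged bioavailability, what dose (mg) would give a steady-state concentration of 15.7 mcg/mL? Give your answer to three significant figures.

538 mg

For first-order elimination, Css ∝ F·D/(CL·τ); F and CL are unchanged, so Css ∝ D/τ.
D₂ = D₁ × (Css,target / Css,current) = 435 × 15.7/12.7 = 537.8 mg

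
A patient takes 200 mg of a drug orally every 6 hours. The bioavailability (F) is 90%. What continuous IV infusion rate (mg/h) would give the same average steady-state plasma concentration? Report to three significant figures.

30.0 mg/h

Equivalent systemic input: infusion rate = F·D/τ.
Rate = 0.9 × 200 / 6 = 30.00 mg/h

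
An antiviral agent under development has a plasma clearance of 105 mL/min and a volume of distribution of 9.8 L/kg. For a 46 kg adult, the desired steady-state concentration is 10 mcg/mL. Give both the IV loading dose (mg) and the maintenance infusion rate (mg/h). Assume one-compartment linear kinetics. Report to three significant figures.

Vd = 9.8 L/kg × 46 kg = 450.8 L
LD = Vd · C_target = 450.8 × 10 = 4508 mg
Convert clearance: 105 mL/min × 60 min/h ÷ 1000 mL/L = 6.300 L/h
Maintenance infusion rate = CL × Css = 6.300 × 10 = 63.00 mg/h

(a) 4510 mg; (b) 63.0 mg/h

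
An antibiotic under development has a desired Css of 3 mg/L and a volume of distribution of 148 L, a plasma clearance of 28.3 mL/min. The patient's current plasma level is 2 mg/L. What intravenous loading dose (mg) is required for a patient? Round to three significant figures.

Concentration deficit ΔC = 3 − 2 = 1.000 mg/L
LD = Vd × ΔC = 148.0 × 1.000 = 148.0 mg

148 mg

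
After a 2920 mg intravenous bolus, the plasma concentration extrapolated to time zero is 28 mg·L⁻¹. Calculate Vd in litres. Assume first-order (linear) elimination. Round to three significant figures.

104 L

Immediately after an IV bolus, C₀ = Dose / Vd, so Vd = Dose / C₀.
Vd = 2920 / 28 = 104.3 L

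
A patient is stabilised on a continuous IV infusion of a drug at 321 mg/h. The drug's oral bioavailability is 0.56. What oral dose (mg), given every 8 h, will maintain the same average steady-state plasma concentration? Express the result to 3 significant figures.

To maintain the same Css, the systemic dosing rate must be unchanged: F·D/τ = infusion rate.
D = rate × τ / F = 321 × 8 / 0.56 = 4586 mg

4590 mg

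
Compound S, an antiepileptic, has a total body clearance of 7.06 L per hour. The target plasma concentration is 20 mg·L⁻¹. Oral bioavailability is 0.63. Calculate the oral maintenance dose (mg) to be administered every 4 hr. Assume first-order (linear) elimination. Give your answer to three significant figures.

D = CL × Css × τ / F = 7.060 × 20 × 4 / 0.63 = 896.5 mg

897 mg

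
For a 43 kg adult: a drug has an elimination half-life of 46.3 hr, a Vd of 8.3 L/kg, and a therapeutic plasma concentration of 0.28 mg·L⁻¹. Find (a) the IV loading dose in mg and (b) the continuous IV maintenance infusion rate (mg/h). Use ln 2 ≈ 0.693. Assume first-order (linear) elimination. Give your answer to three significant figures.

Vd(total) = 43 kg × 8.3 L/kg = 356.9 L
LD = Vd × C = 356.9 × 0.28 = 99.93 mg
CL = 0.693 × Vd / t½ = 0.693 × 356.9 / 46.3 = 5.342 L/h
Infusion rate = CL × Css = 5.342 × 0.28 = 1.496 mg/h

(a) 99.9 mg; (b) 1.50 mg/h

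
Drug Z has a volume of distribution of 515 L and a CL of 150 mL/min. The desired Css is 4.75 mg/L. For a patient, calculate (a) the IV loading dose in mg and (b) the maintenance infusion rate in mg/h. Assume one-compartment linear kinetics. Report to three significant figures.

(a) 2450 mg; (b) 42.8 mg/h

Loading: fill Vd to C_target → 515.0 L × 4.75 mg/L = 2446 mg
Convert clearance: 150 mL/min × 60 min/h ÷ 1000 mL/L = 9.000 L/h
Infusion rate = 9.000 L/h × 4.75 mg/L = 42.75 mg/h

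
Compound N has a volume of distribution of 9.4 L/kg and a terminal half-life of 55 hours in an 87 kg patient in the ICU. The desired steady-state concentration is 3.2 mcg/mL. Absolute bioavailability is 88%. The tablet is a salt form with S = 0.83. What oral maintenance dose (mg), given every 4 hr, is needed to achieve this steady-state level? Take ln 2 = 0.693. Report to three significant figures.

181 mg

Vd(total) = 87 kg × 9.4 L/kg = 817.8 L
CL = 0.693 × Vd / t½ = 0.693 × 817.8 / 55 = 10.30 L/h
D = CL × Css × τ / F / S = 10.30 × 3.2 × 4 / 0.88 / 0.83 = 180.5 mg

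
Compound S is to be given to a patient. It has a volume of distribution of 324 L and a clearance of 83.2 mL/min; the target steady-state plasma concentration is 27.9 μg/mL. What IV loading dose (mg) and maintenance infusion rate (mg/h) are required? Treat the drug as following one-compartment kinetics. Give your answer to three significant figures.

(a) 9040 mg; (b) 139 mg/h

Loading dose = Vd × C = 324.0 × 27.9 = 9040 mg
CL = 83.2 mL/min × 60/1000 = 4.992 L/h
Maintenance infusion rate = CL × Css = 4.992 × 27.9 = 139.3 mg/h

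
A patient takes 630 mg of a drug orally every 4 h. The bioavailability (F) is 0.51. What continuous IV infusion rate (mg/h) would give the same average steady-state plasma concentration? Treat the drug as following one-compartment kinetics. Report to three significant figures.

Equivalent systemic input: infusion rate = F·D/τ.
Rate = 0.51 × 630 / 4 = 80.33 mg/h

80.3 mg/h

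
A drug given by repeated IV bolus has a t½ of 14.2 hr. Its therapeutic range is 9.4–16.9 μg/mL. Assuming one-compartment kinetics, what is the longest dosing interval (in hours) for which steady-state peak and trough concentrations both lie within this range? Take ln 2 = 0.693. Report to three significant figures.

12.0 h

k = 0.693 / t½ = 0.693 / 14.2 = 0.04880 h⁻¹
Between IV bolus doses, concentration decays as C = C₀·e^(−kτ), so C_peak/C_trough = e^(kτ).
τ_max = ln(C_peak/C_trough) / k = ln(16.9/9.4) / 0.04880 = 0.5866 / 0.04880 = 12.02 h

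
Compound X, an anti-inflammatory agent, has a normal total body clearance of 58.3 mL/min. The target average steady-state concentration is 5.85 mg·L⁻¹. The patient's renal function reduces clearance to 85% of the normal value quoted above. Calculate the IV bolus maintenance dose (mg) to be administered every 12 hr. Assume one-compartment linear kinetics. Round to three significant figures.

209 mg

Convert clearance: 58.3 mL/min × 60 min/h ÷ 1000 mL/L = 3.498 L/h
Patient clearance = 0.85 × 3.498 = 2.973 L/h
D = CL × Css × τ = 2.973 × 5.85 × 12 = 208.7 mg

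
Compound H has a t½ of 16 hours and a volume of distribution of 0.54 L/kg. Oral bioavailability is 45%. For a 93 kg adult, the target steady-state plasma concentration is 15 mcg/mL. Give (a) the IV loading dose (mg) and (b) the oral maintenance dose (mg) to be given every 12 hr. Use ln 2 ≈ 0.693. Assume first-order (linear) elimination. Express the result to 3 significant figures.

(a) 753 mg; (b) 870 mg

Vd(total) = 93 kg × 0.54 L/kg = 50.22 L
LD = Vd × C = 50.22 × 15 = 753.3 mg
CL = 0.693 × Vd / t½ = 0.693 × 50.22 / 16 = 2.175 L/h
D = CL × Css × τ / F = 2.175 × 15 × 12 / 0.45 = 870.0 mg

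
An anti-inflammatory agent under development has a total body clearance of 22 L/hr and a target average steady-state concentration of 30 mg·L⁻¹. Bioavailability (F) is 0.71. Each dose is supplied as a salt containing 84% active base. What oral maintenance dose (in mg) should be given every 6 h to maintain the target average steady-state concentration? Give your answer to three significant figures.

At steady state, dose per interval replaces the amount cleared in that interval: F·S·D/τ = CL·Css.
D = CL × Css × τ / F / S = 22.00 × 30 × 6 / 0.71 / 0.84 = 6640 mg

6640 mg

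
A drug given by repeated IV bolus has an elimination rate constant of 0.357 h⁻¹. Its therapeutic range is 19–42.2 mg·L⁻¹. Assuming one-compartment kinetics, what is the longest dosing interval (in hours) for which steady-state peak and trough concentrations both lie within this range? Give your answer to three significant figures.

Between IV bolus doses, concentration decays as C = C₀·e^(−kτ), so C_peak/C_trough = e^(kτ).
τ_max = ln(C_peak/C_trough) / k = ln(42.2/19) / 0.3570 = 0.7980 / 0.3570 = 2.235 h

2.24 h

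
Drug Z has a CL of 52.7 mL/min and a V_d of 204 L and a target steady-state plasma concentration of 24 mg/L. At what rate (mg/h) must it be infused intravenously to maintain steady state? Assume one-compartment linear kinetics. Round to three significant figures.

CL = 52.7 mL/min × 60/1000 = 3.162 L/h
Infusion rate = CL · Css = 3.162 L/h × 24 mg/L = 75.89 mg/h

75.9 mg/h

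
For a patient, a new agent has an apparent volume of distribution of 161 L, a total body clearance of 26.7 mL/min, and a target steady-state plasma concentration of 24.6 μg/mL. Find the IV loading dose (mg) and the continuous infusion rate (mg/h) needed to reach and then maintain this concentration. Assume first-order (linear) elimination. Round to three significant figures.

LD = Vd · C_target = 161.0 × 24.6 = 3961 mg
Convert clearance: 26.7 mL/min × 60 min/h ÷ 1000 mL/L = 1.602 L/h
Infusion rate = 1.602 L/h × 24.6 mg/L = 39.41 mg/h

(a) 3960 mg; (b) 39.4 mg/h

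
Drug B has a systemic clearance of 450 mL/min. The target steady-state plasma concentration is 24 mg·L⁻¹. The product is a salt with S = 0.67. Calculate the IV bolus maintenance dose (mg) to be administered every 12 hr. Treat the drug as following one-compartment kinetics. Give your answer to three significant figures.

Convert clearance: 450 mL/min × 60 min/h ÷ 1000 mL/L = 27.00 L/h
At steady state, dose per interval replaces the amount cleared in that interval: S·D/τ = CL·Css.
D = CL × Css × τ / S = 27.00 × 24 × 12 / 0.67 = 11610 mg

11600 mg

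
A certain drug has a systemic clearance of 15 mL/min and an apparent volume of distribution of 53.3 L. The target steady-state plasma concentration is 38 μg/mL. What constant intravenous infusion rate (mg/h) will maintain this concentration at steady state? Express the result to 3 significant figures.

CL = 15 mL/min = 15 × 0.06 = 0.9000 L/h
Infusion rate = CL · Css = 0.9000 L/h × 38 mg/L = 34.20 mg/h

34.2 mg/h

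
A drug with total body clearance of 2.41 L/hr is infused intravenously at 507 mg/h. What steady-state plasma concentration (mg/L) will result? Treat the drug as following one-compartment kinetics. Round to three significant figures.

210 mg/L

Css = rate / CL = 507 / 2.410 = 210.4 mg/L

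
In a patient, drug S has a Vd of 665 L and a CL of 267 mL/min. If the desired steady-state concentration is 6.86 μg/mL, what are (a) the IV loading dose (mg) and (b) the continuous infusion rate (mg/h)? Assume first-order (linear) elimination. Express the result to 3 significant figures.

Loading dose = Vd × C = 665.0 × 6.86 = 4562 mg
Convert clearance: 267 mL/min × 60 min/h ÷ 1000 mL/L = 16.02 L/h
Maintenance: replace elimination → rate = CL × Css = 16.02 × 6.86 = 109.9 mg/h

(a) 4560 mg; (b) 110 mg/h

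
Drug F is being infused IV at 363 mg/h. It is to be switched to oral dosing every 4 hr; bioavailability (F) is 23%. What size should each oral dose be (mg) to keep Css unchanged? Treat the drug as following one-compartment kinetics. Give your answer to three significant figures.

To maintain the same Css, the systemic dosing rate must be unchanged: F·D/τ = infusion rate.
D = rate × τ / F = 363 × 4 / 0.23 = 6313 mg

6310 mg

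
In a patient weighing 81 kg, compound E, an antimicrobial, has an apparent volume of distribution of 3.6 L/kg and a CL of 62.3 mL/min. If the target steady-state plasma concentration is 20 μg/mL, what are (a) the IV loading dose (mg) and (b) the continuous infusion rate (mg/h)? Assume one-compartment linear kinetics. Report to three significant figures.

(a) 5830 mg; (b) 74.8 mg/h

Total Vd = 3.6 × 81 = 291.6 L
LD = Vd · C_target = 291.6 × 20 = 5832 mg
Convert clearance: 62.3 mL/min × 60 min/h ÷ 1000 mL/L = 3.738 L/h
Maintenance: replace elimination → rate = CL × Css = 3.738 × 20 = 74.76 mg/h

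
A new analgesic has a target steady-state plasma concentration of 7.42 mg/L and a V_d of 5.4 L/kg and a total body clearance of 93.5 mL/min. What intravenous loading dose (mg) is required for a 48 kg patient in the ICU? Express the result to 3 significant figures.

Vd(total) = 48 kg × 5.4 L/kg = 259.2 L
LD is governed by Vd — clearance does not enter the loading-dose calculation.
LD = Vd × C = 259.2 × 7.420 = 1923 mg

1920 mg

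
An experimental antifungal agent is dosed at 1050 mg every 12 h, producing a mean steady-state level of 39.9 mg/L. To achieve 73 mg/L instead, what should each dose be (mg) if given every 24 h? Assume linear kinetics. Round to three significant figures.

With linear kinetics, Css is proportional to dose rate (D/τ) at fixed clearance.
D₂ = D₁ × (Css,target / Css,current) × (τ₂/τ₁) = 1050 × (73/39.9) × (24/12) = 3842 mg

3840 mg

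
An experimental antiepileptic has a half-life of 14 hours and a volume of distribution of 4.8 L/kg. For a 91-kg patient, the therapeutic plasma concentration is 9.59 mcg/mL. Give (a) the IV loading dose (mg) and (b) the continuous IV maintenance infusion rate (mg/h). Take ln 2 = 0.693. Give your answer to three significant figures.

(a) 4190 mg; (b) 207 mg/h

Vd = 4.8 L/kg × 91 kg = 436.8 L
LD = Vd × C = 436.8 × 9.59 = 4189 mg
CL = 0.693 × Vd / t½ = 0.693 × 436.8 / 14 = 21.62 L/h
Infusion rate = CL × Css = 21.62 × 9.59 = 207.3 mg/h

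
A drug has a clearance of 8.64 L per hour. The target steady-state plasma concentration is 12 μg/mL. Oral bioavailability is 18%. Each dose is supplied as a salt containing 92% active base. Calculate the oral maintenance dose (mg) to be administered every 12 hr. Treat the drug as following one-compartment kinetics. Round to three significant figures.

At steady state, dose per interval replaces the amount cleared in that interval: F·S·D/τ = CL·Css.
D = CL × Css × τ / F / S = 8.640 × 12 × 12 / 0.18 / 0.92 = 7513 mg

7510 mg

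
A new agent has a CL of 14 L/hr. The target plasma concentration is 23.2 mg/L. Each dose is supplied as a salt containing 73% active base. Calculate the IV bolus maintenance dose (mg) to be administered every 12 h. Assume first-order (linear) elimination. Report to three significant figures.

5340 mg

D = CL × Css × τ / S = 14.00 × 23.2 × 12 / 0.73 = 5339 mg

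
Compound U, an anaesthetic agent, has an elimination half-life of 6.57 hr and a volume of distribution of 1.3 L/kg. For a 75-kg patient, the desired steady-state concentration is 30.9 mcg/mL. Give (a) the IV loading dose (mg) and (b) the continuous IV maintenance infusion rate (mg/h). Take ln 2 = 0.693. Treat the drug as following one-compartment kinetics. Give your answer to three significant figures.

Vd = 1.3 L/kg × 75 kg = 97.50 L
LD = Vd × C = 97.50 × 30.9 = 3013 mg
CL = 0.693 × Vd / t½ = 0.693 × 97.50 / 6.57 = 10.28 L/h
Infusion rate = CL × Css = 10.28 × 30.9 = 317.7 mg/h

(a) 3010 mg; (b) 318 mg/h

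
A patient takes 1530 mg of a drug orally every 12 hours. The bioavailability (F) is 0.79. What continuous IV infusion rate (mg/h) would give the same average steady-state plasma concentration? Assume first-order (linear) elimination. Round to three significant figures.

Equivalent systemic input: infusion rate = F·D/τ.
Rate = 0.79 × 1530 / 12 = 100.7 mg/h

101 mg/h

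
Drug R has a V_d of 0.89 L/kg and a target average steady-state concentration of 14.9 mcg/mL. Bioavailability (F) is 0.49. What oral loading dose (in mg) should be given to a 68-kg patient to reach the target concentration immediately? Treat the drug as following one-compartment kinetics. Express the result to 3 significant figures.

1840 mg

Vd(total) = 68 kg × 0.89 L/kg = 60.52 L
The loading dose fills Vd to the target concentration.
LD = Vd × C / F = 60.52 × 14.90 / 0.49 = 1840 mg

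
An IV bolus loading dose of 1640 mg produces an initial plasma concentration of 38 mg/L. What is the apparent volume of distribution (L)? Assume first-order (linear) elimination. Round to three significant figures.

Immediately after an IV bolus, C₀ = Dose / Vd, so Vd = Dose / C₀.
Vd = 1640 / 38 = 43.16 L

43.2 L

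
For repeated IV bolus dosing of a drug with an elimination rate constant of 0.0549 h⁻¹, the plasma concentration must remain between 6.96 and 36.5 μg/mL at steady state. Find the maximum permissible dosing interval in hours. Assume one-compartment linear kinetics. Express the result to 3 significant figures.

Between IV bolus doses, concentration decays as C = C₀·e^(−kτ), so C_peak/C_trough = e^(kτ).
τ_max = ln(C_peak/C_trough) / k = ln(36.5/6.96) / 0.05490 = 1.657 / 0.05490 = 30.18 h

30.2 h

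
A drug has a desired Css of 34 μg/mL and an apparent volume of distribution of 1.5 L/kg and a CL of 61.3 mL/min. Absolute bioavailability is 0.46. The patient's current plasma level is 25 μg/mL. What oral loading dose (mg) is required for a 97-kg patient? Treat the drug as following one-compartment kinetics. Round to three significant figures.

2850 mg

Vd(total) = 97 kg × 1.5 L/kg = 145.5 L
Concentration deficit ΔC = 34 − 25 = 9.000 mg/L
LD = Vd × ΔC / F = 145.5 × 9.000 / 0.46 = 2847 mg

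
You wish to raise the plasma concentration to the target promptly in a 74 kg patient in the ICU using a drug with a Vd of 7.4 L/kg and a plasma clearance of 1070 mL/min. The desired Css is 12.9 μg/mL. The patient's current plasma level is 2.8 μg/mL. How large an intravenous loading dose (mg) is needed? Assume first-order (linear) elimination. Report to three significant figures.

Vd = 7.4 L/kg × 74 kg = 547.6 L
Concentration deficit ΔC = 12.9 − 2.8 = 10.10 mg/L
LD = Vd × ΔC = 547.6 × 10.10 = 5531 mg

5530 mg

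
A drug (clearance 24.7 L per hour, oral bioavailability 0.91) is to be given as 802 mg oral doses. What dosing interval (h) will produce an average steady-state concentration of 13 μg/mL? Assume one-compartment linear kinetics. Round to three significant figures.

2.27 h

F·D/τ = CL·Css → τ = F·D / (CL·Css).
τ = 0.91 × 802 / (24.7 × 13) = 2.273 h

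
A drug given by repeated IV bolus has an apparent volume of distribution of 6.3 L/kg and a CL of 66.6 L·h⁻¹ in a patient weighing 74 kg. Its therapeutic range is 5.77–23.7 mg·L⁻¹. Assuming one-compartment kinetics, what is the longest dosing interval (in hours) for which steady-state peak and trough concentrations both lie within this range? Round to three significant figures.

9.89 h

Vd(total) = 74 kg × 6.3 L/kg = 466.2 L
k = CL / Vd = 66.60 / 466.2 = 0.1429 h⁻¹
Between IV bolus doses, concentration decays as C = C₀·e^(−kτ), so C_peak/C_trough = e^(kτ).
τ_max = ln(C_peak/C_trough) / k = ln(23.7/5.77) / 0.1429 = 1.413 / 0.1429 = 9.888 h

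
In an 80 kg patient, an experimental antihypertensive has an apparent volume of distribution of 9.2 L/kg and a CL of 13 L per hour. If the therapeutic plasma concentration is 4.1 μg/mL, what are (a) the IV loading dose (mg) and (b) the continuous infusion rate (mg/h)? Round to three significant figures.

(a) 3020 mg; (b) 53.3 mg/h

Total Vd = 9.2 × 80 = 736.0 L
Loading: fill Vd to C_target → 736.0 L × 4.1 mg/L = 3018 mg
Maintenance infusion rate = CL × Css = 13.00 × 4.1 = 53.30 mg/h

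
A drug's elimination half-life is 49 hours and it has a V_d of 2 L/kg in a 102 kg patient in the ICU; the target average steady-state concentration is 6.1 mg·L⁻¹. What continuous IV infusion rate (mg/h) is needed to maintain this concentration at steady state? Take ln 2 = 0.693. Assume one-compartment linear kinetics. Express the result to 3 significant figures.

17.6 mg/h

Total Vd = 2 × 102 = 204.0 L
k = 0.693/49 = 0.01414 h⁻¹, so CL = k·Vd = 0.01414 × 204.0 = 2.885 L/h
Infusion rate = CL × Css = 2.885 × 6.1 = 17.60 mg/h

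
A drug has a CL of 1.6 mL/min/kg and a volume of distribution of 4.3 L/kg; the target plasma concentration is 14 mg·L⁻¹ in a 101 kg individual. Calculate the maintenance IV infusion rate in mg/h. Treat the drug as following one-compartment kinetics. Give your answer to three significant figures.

136 mg/h

CL = 1.6 mL/min/kg × 101 kg = 161.6 mL/min = 161.6 × 60/1000 = 9.696 L/h
Rate = CL × Css = 9.696 × 14 = 135.7 mg/h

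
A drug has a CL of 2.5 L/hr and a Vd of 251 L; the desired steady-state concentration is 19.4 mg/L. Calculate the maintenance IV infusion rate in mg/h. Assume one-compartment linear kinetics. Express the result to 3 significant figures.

Rate = CL × Css = 2.500 × 19.4 = 48.50 mg/h

48.5 mg/h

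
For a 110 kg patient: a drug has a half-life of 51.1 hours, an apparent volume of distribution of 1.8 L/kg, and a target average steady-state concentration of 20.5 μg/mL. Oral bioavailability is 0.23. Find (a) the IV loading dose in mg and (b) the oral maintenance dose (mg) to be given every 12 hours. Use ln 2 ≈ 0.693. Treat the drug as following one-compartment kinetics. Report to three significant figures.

Total Vd = 1.8 × 110 = 198.0 L
LD = Vd × C = 198.0 × 20.5 = 4059 mg
CL = 0.693 × Vd / t½ = 0.693 × 198.0 / 51.1 = 2.685 L/h
D = CL × Css × τ / F = 2.685 × 20.5 × 12 / 0.23 = 2872 mg

(a) 4060 mg; (b) 2870 mg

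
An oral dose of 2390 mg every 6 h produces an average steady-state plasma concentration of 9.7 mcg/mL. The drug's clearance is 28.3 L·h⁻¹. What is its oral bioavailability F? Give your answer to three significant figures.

0.689

F·D/τ = CL·Css at steady state → F = CL·Css·τ / D.
F = 28.3 × 9.7 × 6 / 2390 = 0.689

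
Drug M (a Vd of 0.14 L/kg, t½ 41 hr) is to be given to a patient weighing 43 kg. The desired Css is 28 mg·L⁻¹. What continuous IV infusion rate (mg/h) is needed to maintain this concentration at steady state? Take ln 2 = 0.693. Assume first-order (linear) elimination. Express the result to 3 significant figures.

2.85 mg/h

Vd = 0.14 L/kg × 43 kg = 6.020 L
CL = ln 2 · Vd / t½ = 0.693 × 6.020 / 41 = 0.1018 L/h
Infusion rate = CL × Css = 0.1018 × 28 = 2.850 mg/h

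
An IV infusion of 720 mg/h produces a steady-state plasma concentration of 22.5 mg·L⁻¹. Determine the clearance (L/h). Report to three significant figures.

32.0 L/h

At steady state, infusion rate = CL × Css, so CL = rate / Css.
CL = 720 / 22.5 = 32.00 L/h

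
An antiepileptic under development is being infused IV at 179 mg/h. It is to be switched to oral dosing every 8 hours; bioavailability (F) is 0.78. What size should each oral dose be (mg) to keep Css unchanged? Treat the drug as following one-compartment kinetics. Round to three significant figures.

To maintain the same Css, the systemic dosing rate must be unchanged: F·D/τ = infusion rate.
D = rate × τ / F = 179 × 8 / 0.78 = 1836 mg

1840 mg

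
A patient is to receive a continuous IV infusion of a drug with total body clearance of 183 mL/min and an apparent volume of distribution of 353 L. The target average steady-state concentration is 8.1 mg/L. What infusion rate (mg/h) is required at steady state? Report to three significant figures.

88.9 mg/h

Convert clearance: 183 mL/min × 60 min/h ÷ 1000 mL/L = 10.98 L/h
Maintenance depends on clearance, not Vd — rate in must match rate out.
Infusion rate = CL · Css = 10.98 L/h × 8.1 mg/L = 88.94 mg/h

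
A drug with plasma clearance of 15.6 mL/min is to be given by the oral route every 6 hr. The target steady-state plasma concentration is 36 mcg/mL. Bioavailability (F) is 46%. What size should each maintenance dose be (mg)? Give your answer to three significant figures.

440 mg

CL = 15.6 mL/min × 60/1000 = 0.9360 L/h
At steady state, dose per interval replaces the amount cleared in that interval: F·D/τ = CL·Css.
D = CL × Css × τ / F = 0.9360 × 36 × 6 / 0.46 = 439.5 mg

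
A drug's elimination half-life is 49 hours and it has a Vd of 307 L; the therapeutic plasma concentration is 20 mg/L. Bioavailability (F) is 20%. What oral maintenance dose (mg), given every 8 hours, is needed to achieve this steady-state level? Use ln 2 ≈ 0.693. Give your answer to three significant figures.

3470 mg

CL = ln 2 · Vd / t½ = 0.693 × 307.0 / 49 = 4.342 L/h
D = CL × Css × τ / F = 4.342 × 20 × 8 / 0.2 = 3474 mg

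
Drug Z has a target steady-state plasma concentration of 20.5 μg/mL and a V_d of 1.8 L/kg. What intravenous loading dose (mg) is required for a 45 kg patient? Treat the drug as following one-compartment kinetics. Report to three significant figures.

Vd = 1.8 L/kg × 45 kg = 81.00 L
The loading dose fills Vd to the target concentration.
LD = Vd × C = 81.00 × 20.50 = 1661 mg

1660 mg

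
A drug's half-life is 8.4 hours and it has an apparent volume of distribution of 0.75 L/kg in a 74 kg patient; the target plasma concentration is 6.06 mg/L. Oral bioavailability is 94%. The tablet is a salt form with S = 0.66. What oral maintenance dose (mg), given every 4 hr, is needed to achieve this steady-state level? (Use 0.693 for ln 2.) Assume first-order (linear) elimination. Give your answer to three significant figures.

179 mg

Vd = 0.75 L/kg × 74 kg = 55.50 L
k = 0.693/8.4 = 0.08250 h⁻¹, so CL = k·Vd = 0.08250 × 55.50 = 4.579 L/h
D = CL × Css × τ / F / S = 4.579 × 6.06 × 4 / 0.94 / 0.66 = 178.9 mg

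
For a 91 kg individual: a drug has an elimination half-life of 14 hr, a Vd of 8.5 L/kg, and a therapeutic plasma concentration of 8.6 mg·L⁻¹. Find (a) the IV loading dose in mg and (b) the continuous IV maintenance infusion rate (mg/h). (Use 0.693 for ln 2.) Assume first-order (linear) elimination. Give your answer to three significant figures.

(a) 6650 mg; (b) 329 mg/h

Vd(total) = 91 kg × 8.5 L/kg = 773.5 L
LD = Vd × C = 773.5 × 8.6 = 6652 mg
CL = 0.693 × Vd / t½ = 0.693 × 773.5 / 14 = 38.29 L/h
Infusion rate = CL × Css = 38.29 × 8.6 = 329.3 mg/h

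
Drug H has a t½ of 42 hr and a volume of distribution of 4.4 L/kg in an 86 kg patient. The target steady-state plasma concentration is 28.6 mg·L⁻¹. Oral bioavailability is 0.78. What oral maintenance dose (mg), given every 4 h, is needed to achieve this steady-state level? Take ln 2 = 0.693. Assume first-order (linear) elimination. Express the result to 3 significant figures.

916 mg

Vd(total) = 86 kg × 4.4 L/kg = 378.4 L
CL = ln 2 · Vd / t½ = 0.693 × 378.4 / 42 = 6.244 L/h
D = CL × Css × τ / F = 6.244 × 28.6 × 4 / 0.78 = 915.8 mg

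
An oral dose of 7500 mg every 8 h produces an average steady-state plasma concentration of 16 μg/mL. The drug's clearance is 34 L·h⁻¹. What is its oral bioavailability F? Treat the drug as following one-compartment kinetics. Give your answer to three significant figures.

F·D/τ = CL·Css at steady state → F = CL·Css·τ / D.
F = 34 × 16 × 8 / 7500 = 0.580

0.580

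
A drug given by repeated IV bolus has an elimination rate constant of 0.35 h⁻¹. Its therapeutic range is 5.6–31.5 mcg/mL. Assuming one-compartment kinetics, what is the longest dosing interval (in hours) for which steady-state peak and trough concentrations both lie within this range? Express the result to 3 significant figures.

Between IV bolus doses, concentration decays as C = C₀·e^(−kτ), so C_peak/C_trough = e^(kτ).
τ_max = ln(C_peak/C_trough) / k = ln(31.5/5.6) / 0.3500 = 1.727 / 0.3500 = 4.934 h

4.93 h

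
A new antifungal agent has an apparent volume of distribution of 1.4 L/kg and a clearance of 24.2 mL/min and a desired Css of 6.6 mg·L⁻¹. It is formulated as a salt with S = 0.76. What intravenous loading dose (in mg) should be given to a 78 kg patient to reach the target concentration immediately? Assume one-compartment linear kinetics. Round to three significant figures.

948 mg

Vd = 1.4 L/kg × 78 kg = 109.2 L
Loading dose depends on Vd (not clearance): it fills the distribution volume.
LD = Vd × C / S = 109.2 × 6.600 / 0.76 = 948.3 mg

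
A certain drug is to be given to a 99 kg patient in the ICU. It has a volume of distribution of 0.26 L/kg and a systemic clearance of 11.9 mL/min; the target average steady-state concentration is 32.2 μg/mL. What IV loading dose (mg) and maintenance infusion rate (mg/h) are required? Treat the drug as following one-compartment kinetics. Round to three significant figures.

(a) 829 mg; (b) 23.0 mg/h

Vd(total) = 99 kg × 0.26 L/kg = 25.74 L
LD = Vd · C_target = 25.74 × 32.2 = 828.8 mg
CL = 11.9 mL/min × 60/1000 = 0.7140 L/h
Maintenance infusion rate = CL × Css = 0.7140 × 32.2 = 22.99 mg/h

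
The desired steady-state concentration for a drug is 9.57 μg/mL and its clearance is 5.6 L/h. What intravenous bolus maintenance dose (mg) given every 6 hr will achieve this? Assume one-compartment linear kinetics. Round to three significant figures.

At steady state, dose per interval replaces the amount cleared in that interval: D/τ = CL·Css.
D = CL × Css × τ = 5.600 × 9.57 × 6 = 321.6 mg

322 mg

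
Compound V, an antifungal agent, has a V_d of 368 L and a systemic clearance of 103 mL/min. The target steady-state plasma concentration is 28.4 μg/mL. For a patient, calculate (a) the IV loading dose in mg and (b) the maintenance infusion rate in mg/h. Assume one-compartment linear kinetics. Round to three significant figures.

LD = Vd · C_target = 368.0 × 28.4 = 10450 mg
CL = 103 mL/min = 103 × 0.06 = 6.180 L/h
Maintenance: replace elimination → rate = CL × Css = 6.180 × 28.4 = 175.5 mg/h

(a) 10500 mg; (b) 176 mg/h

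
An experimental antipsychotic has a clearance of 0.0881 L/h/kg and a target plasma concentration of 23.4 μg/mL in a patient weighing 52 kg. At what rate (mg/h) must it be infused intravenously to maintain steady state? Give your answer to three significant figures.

CL = 0.0881 L/h/kg × 52 kg = 4.581 L/h
Infusion rate = CL · Css = 4.581 L/h × 23.4 mg/L = 107.2 mg/h

107 mg/h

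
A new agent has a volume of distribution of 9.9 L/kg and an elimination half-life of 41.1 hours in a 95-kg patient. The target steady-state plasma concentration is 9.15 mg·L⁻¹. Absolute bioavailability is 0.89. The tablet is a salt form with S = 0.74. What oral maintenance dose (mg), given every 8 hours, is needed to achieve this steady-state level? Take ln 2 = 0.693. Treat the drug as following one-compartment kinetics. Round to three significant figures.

Vd(total) = 95 kg × 9.9 L/kg = 940.5 L
CL = ln 2 · Vd / t½ = 0.693 × 940.5 / 41.1 = 15.86 L/h
D = CL × Css × τ / F / S = 15.86 × 9.15 × 8 / 0.89 / 0.74 = 1763 mg

1760 mg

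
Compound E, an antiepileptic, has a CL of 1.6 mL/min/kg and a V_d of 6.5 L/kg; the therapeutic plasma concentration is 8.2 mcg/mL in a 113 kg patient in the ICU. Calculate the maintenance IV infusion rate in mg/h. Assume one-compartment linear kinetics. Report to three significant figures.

89.0 mg/h

CL = 1.6 mL/min/kg × 113 kg = 180.8 mL/min = 180.8 × 60/1000 = 10.85 L/h
Rate = CL × Css = 10.85 × 8.2 = 88.97 mg/h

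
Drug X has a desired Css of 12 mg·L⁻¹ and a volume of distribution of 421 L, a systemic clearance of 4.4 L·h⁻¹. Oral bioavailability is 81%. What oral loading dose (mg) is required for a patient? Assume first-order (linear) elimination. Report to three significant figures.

6240 mg

LD is governed by Vd — clearance does not enter the loading-dose calculation.
LD = Vd × C / F = 421.0 × 12.00 / 0.81 = 6237 mg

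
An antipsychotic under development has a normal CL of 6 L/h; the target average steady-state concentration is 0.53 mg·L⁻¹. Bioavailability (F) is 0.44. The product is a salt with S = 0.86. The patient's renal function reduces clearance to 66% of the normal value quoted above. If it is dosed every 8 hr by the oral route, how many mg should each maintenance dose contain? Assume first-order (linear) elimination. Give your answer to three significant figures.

Patient clearance = 0.66 × 6.000 = 3.960 L/h
D = CL × Css × τ / F / S = 3.960 × 0.53 × 8 / 0.44 / 0.86 = 44.37 mg

44.4 mg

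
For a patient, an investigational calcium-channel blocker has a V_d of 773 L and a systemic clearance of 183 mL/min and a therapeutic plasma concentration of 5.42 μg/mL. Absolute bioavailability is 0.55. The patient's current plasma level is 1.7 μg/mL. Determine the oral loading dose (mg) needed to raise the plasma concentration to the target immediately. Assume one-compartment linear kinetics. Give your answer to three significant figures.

LD is governed by Vd — clearance does not enter the loading-dose calculation.
Concentration deficit ΔC = 5.42 − 1.7 = 3.720 mg/L
LD = Vd × ΔC / F = 773.0 × 3.720 / 0.55 = 5228 mg

5230 mg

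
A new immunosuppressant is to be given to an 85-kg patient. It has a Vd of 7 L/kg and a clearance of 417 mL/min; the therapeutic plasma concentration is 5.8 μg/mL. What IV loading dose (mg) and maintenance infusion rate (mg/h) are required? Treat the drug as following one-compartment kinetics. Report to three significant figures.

(a) 3450 mg; (b) 145 mg/h

Vd = 7 L/kg × 85 kg = 595.0 L
Loading: fill Vd to C_target → 595.0 L × 5.8 mg/L = 3451 mg
CL = 417 mL/min = 417 × 0.06 = 25.02 L/h
Maintenance: replace elimination → rate = CL × Css = 25.02 × 5.8 = 145.1 mg/h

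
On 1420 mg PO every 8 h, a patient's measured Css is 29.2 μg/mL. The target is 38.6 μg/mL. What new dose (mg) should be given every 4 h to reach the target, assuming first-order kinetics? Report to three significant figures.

With linear kinetics, Css is proportional to dose rate (D/τ) at fixed clearance.
D₂ = D₁ × (Css,target / Css,current) × (τ₂/τ₁) = 1420 × (38.6/29.2) × (4/8) = 938.6 mg

939 mg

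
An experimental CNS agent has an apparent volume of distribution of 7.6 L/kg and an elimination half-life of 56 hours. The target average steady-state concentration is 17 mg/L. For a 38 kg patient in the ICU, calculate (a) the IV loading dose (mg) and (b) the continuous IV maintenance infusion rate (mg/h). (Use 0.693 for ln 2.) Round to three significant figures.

Total Vd = 7.6 × 38 = 288.8 L
LD = Vd × C = 288.8 × 17 = 4910 mg
CL = 0.693 × Vd / t½ = 0.693 × 288.8 / 56 = 3.574 L/h
Infusion rate = CL × Css = 3.574 × 17 = 60.76 mg/h

(a) 4910 mg; (b) 60.8 mg/h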